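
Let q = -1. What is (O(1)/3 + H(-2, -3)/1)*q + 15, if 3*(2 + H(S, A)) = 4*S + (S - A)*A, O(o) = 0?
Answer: 62/3 ≈ 20.667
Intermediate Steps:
H(S, A) = -2 + 4*S/3 + A*(S - A)/3 (H(S, A) = -2 + (4*S + (S - A)*A)/3 = -2 + (4*S + A*(S - A))/3 = -2 + (4*S/3 + A*(S - A)/3) = -2 + 4*S/3 + A*(S - A)/3)
(O(1)/3 + H(-2, -3)/1)*q + 15 = (0/3 + (-2 - 1/3*(-3)**2 + (4/3)*(-2) + (1/3)*(-3)*(-2))/1)*(-1) + 15 = (0*(1/3) + (-2 - 1/3*9 - 8/3 + 2)*1)*(-1) + 15 = (0 + (-2 - 3 - 8/3 + 2)*1)*(-1) + 15 = (0 - 17/3*1)*(-1) + 15 = (0 - 17/3)*(-1) + 15 = -17/3*(-1) + 15 = 17/3 + 15 = 62/3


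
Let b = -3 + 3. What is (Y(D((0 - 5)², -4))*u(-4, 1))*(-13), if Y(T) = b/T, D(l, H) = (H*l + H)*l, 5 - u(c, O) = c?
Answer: 0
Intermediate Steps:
u(c, O) = 5 - c
b = 0
D(l, H) = l*(H + H*l) (D(l, H) = (H + H*l)*l = l*(H + H*l))
Y(T) = 0 (Y(T) = 0/T = 0)
(Y(D((0 - 5)², -4))*u(-4, 1))*(-13) = (0*(5 - 1*(-4)))*(-13) = (0*(5 + 4))*(-13) = (0*9)*(-13) = 0*(-13) = 0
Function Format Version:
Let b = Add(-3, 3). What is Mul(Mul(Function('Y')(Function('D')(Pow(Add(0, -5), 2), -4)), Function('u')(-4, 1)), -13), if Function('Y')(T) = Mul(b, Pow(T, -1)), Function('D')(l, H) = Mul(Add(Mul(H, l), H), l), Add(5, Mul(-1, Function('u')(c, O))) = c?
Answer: 0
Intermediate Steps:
Function('u')(c, O) = Add(5, Mul(-1, c))
b = 0
Function('D')(l, H) = Mul(l, Add(H, Mul(H, l))) (Function('D')(l, H) = Mul(Add(H, Mul(H, l)), l) = Mul(l, Add(H, Mul(H, l))))
Function('Y')(T) = 0 (Function('Y')(T) = Mul(0, Pow(T, -1)) = 0)
Mul(Mul(Function('Y')(Function('D')(Pow(Add(0, -5), 2), -4)), Function('u')(-4, 1)), -13) = Mul(Mul(0, Add(5, Mul(-1, -4))), -13) = Mul(Mul(0, Add(5, 4)), -13) = Mul(Mul(0, 9), -13) = Mul(0, -13) = 0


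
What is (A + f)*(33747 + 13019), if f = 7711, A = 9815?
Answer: 819620916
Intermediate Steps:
(A + f)*(33747 + 13019) = (9815 + 7711)*(33747 + 13019) = 17526*46766 = 819620916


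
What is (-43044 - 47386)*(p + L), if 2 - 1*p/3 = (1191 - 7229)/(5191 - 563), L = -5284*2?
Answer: 1104666248365/1157 ≈ 9.5477e+8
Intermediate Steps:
L = -10568
p = 22941/2314 (p = 6 - 3*(1191 - 7229)/(5191 - 563) = 6 - (-18114)/4628 = 6 - 3*(-3019/2314) = 6 + 9057/2314 = 22941/2314 ≈ 9.9140)
(-43044 - 47386)*(p + L) = (-43044 - 47386)*(22941/2314 - 10568) = -90430*(-24431411/2314) = 1104666248365/1157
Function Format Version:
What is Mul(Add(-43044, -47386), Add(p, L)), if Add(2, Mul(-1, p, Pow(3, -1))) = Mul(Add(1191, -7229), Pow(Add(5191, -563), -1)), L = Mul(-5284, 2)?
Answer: Rational(1104666248365, 1157) ≈ 9.5477e+8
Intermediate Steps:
L = -10568
p = Rational(22941, 2314) (p = Add(6, Mul(-3, Mul(Add(1191, -7229), Pow(Add(5191, -563), -1)))) = Add(6, Mul(-3, Mul(-6038, Pow(4628, -1)))) = Add(6, Mul(-3, Mul(-6038, Rational(1, 4628)))) = Add(6, Mul(-3, Rational(-3019, 2314))) = Add(6, Rational(9057, 2314)) = Rational(22941, 2314) ≈ 9.9140)
Mul(Add(-43044, -47386), Add(p, L)) = Mul(Add(-43044, -47386), Add(Rational(22941, 2314), -10568)) = Mul(-90430, Rational(-24431411, 2314)) = Rational(1104666248365, 1157)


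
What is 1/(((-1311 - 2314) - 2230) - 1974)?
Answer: -1/7829 ≈ -0.00012773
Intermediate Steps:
1/(((-1311 - 2314) - 2230) - 1974) = 1/((-3625 - 2230) - 1974) = 1/(-5855 - 1974) = 1/(-7829) = -1/7829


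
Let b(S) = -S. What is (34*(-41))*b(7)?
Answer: 9758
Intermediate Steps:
(34*(-41))*b(7) = (34*(-41))*(-1*7) = -1394*(-7) = 9758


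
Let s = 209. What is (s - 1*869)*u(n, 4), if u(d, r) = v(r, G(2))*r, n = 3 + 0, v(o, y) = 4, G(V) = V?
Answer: -10560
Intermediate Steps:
n = 3
u(d, r) = 4*r
(s - 1*869)*u(n, 4) = (209 - 1*869)*(4*4) = (209 - 869)*16 = -660*16 = -10560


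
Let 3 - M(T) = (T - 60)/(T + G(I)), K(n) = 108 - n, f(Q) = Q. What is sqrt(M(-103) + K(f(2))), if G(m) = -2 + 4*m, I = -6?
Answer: sqrt(1792842)/129 ≈ 10.380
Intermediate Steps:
M(T) = 3 - (-60 + T)/(-26 + T) (M(T) = 3 - (T - 60)/(T + (-2 + 4*(-6))) = 3 - (-60 + T)/(T + (-2 - 24)) = 3 - (-60 + T)/(T - 26) = 3 - (-60 + T)/(-26 + T))
sqrt(M(-103) + K(f(2))) = sqrt(2*(-9 - 103)/(-26 - 103) + (108 - 1*2)) = sqrt(2*(-112)/(-129) + (108 - 2)) = sqrt(2*(-1/129)*(-112) + 106) = sqrt(224/129 + 106) = sqrt(13898/129) = sqrt(1792842)/129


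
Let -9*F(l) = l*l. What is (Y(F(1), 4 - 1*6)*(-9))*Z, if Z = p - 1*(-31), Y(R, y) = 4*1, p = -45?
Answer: 504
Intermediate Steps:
F(l) = -l²/9 (F(l) = -l*l/9 = -l²/9)
Y(R, y) = 4
Z = -14 (Z = -45 - 1*(-31) = -45 + 31 = -14)
(Y(F(1), 4 - 1*6)*(-9))*Z = (4*(-9))*(-14) = -36*(-14) = 504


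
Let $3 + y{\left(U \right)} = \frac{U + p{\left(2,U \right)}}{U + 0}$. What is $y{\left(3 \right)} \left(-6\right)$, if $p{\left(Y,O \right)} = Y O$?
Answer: $0$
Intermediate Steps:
$p{\left(Y,O \right)} = O Y$
$y{\left(U \right)} = 0$ ($y{\left(U \right)} = -3 + \frac{U + U 2}{U + 0} = -3 + \frac{U + 2 U}{U} = -3 + \frac{3 U}{U} = -3 + 3 = 0$)
$y{\left(3 \right)} \left(-6\right) = 0 \left(-6\right) = 0$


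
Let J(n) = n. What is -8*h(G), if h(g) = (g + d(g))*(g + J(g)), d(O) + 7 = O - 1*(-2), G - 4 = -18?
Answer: -7392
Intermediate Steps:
G = -14 (G = 4 - 18 = -14)
d(O) = -5 + O (d(O) = -7 + (O - 1*(-2)) = -7 + (O + 2) = -7 + (2 + O) = -5 + O)
h(g) = 2*g*(-5 + 2*g) (h(g) = (g + (-5 + g))*(g + g) = (-5 + 2*g)*(2*g) = 2*g*(-5 + 2*g))
-8*h(G) = -16*(-14)*(-5 + 2*(-14)) = -16*(-14)*(-5 - 28) = -16*(-14)*(-33) = -8*924 = -7392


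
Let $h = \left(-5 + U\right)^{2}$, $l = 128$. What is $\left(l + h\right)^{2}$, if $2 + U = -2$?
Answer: $43681$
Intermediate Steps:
$U = -4$ ($U = -2 - 2 = -4$)
$h = 81$ ($h = \left(-5 - 4\right)^{2} = \left(-9\right)^{2} = 81$)
$\left(l + h\right)^{2} = \left(128 + 81\right)^{2} = 209^{2} = 43681$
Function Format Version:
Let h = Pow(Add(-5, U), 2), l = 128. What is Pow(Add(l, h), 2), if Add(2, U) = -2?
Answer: 43681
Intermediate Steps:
U = -4 (U = Add(-2, -2) = -4)
h = 81 (h = Pow(Add(-5, -4), 2) = Pow(-9, 2) = 81)
Pow(Add(l, h), 2) = Pow(Add(128, 81), 2) = Pow(209, 2) = 43681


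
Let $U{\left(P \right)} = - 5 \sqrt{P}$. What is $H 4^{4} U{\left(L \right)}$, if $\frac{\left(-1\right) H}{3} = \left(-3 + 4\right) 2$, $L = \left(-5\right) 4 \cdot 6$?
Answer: $15360 i \sqrt{30} \approx 84130.0 i$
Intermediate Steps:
$L = -120$ ($L = \left(-20\right) 6 = -120$)
$H = -6$ ($H = - 3 \left(-3 + 4\right) 2 = - 3 \cdot 1 \cdot 2 = \left(-3\right) 2 = -6$)
$H 4^{4} U{\left(L \right)} = - 6 \cdot 4^{4} \left(- 5 \sqrt{-120}\right) = \left(-6\right) 256 \left(- 5 \cdot 2 i \sqrt{30}\right) = - 1536 \left(- 10 i \sqrt{30}\right) = 15360 i \sqrt{30}$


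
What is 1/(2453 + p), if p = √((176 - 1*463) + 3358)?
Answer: 2453/6014138 - √3071/6014138 ≈ 0.00039866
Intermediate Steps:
p = √3071 (p = √((176 - 463) + 3358) = √(-287 + 3358) = √3071 ≈ 55.417)
1/(2453 + p) = 1/(2453 + √3071)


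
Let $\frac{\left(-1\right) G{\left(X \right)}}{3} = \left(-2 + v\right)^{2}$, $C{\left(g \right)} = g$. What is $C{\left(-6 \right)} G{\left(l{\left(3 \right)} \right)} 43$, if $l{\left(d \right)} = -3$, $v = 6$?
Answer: $12384$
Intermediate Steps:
$G{\left(X \right)} = -48$ ($G{\left(X \right)} = - 3 \left(-2 + 6\right)^{2} = - 3 \cdot 4^{2} = \left(-3\right) 16 = -48$)
$C{\left(-6 \right)} G{\left(l{\left(3 \right)} \right)} 43 = \left(-6\right) \left(-48\right) 43 = 288 \cdot 43 = 12384$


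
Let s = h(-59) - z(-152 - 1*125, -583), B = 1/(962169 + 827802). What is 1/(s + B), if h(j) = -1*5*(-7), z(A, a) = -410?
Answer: 1789971/796537096 ≈ 0.0022472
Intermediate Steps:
h(j) = 35 (h(j) = -5*(-7) = 35)
B = 1/1789971 ≈ 5.5867e-7
s = 445 (s = 35 - 1*(-410) = 35 + 410 = 445)
1/(s + B) = 1/(445 + 1/1789971) = 1/(796537096/1789971) = 1789971/796537096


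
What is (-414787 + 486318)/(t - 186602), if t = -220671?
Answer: -71531/407273 ≈ -0.17563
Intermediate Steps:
(-414787 + 486318)/(t - 186602) = (-414787 + 486318)/(-220671 - 186602) = 71531/(-407273) = 71531*(-1/407273) = -71531/407273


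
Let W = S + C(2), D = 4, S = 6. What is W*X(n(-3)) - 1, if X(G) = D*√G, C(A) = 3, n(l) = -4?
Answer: -1 + 72*I ≈ -1.0 + 72.0*I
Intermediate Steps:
X(G) = 4*√G
W = 9 (W = 6 + 3 = 9)
W*X(n(-3)) - 1 = 9*(4*√(-4)) - 1 = 9*(4*(2*I)) - 1 = 9*(8*I) - 1 = 72*I - 1 = -1 + 72*I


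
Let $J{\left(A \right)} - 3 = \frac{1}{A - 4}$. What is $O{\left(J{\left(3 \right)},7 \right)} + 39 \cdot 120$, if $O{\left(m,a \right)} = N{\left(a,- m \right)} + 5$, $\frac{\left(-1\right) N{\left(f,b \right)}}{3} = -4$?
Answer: $4697$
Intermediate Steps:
$N{\left(f,b \right)} = 12$ ($N{\left(f,b \right)} = \left(-3\right) \left(-4\right) = 12$)
$J{\left(A \right)} = 3 + \frac{1}{-4 + A}$ ($J{\left(A \right)} = 3 + \frac{1}{A - 4} = 3 + \frac{1}{-4 + A}$)
$O{\left(m,a \right)} = 17$ ($O{\left(m,a \right)} = 12 + 5 = 17$)
$O{\left(J{\left(3 \right)},7 \right)} + 39 \cdot 120 = 17 + 39 \cdot 120 = 17 + 4680 = 4697$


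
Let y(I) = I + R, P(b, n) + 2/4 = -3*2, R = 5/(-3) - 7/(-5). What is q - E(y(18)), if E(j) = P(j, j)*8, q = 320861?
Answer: 320913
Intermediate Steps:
R = -4/15 (R = 5*(-⅓) - 7*(-⅕) = -5/3 + 7/5 = -4/15 ≈ -0.26667)
P(b, n) = -13/2 (P(b, n) = -½ - 3*2 = -½ - 6 = -13/2)
y(I) = -4/15 + I (y(I) = I - 4/15 = -4/15 + I)
E(j) = -52 (E(j) = -13/2*8 = -52)
q - E(y(18)) = 320861 - 1*(-52) = 320861 + 52 = 320913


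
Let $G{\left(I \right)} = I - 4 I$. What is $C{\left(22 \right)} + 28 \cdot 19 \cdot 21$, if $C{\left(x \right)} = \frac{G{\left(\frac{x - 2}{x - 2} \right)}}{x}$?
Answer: $\frac{245781}{22} \approx 11172.0$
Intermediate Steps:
$G{\left(I \right)} = - 3 I$
$C{\left(x \right)} = - \frac{3}{x}$ ($C{\left(x \right)} = \frac{\left(-3\right) \frac{x - 2}{x - 2}}{x} = \frac{\left(-3\right) \frac{-2 + x}{-2 + x}}{x} = \frac{\left(-3\right) 1}{x} = - \frac{3}{x}$)
$C{\left(22 \right)} + 28 \cdot 19 \cdot 21 = - \frac{3}{22} + 28 \cdot 19 \cdot 21 = \left(-3\right) \frac{1}{22} + 532 \cdot 21 = - \frac{3}{22} + 11172 = \frac{245781}{22}$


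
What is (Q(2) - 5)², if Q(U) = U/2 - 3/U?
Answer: 121/4 ≈ 30.250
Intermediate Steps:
Q(U) = U/2 - 3/U (Q(U) = U*(½) - 3/U = U/2 - 3/U)
(Q(2) - 5)² = (((½)*2 - 3/2) - 5)² = ((1 - 3*½) - 5)² = ((1 - 3/2) - 5)² = (-½ - 5)² = (-11/2)² = 121/4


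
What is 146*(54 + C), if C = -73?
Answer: -2774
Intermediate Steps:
146*(54 + C) = 146*(54 - 73) = 146*(-19) = -2774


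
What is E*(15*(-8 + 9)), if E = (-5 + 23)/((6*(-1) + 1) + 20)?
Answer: 18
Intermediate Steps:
E = 6/5 (E = 18/((-6 + 1) + 20) = 18/(-5 + 20) = 18/15 = 18*(1/15) = 6/5 ≈ 1.2000)
E*(15*(-8 + 9)) = 6*(15*(-8 + 9))/5 = 6*(15*1)/5 = (6/5)*15 = 18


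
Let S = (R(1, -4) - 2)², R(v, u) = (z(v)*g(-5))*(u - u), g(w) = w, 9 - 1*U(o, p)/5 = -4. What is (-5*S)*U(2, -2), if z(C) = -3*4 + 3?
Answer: -1300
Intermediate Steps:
z(C) = -9 (z(C) = -12 + 3 = -9)
U(o, p) = 65 (U(o, p) = 45 - 5*(-4) = 45 + 20 = 65)
R(v, u) = 0 (R(v, u) = (-9*(-5))*(u - u) = 45*0 = 0)
S = 4 (S = (0 - 2)² = (-2)² = 4)
(-5*S)*U(2, -2) = -5*4*65 = -20*65 = -1300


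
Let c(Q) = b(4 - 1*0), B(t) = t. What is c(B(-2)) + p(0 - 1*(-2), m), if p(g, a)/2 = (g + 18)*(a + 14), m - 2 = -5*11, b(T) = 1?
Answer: -1559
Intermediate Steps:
m = -53 (m = 2 - 5*11 = 2 - 55 = -53)
c(Q) = 1
p(g, a) = 2*(14 + a)*(18 + g) (p(g, a) = 2*((g + 18)*(a + 14)) = 2*((18 + g)*(14 + a)) = 2*((14 + a)*(18 + g)) = 2*(14 + a)*(18 + g))
c(B(-2)) + p(0 - 1*(-2), m) = 1 + (504 + 28*(0 - 1*(-2)) + 36*(-53) + 2*(-53)*(0 - 1*(-2))) = 1 + (504 + 28*(0 + 2) - 1908 + 2*(-53)*(0 + 2)) = 1 + (504 + 28*2 - 1908 + 2*(-53)*2) = 1 + (504 + 56 - 1908 - 212) = 1 - 1560 = -1559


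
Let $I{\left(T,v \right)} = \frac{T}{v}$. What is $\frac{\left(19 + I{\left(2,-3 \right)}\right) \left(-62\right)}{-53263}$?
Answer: $\frac{3410}{159789} \approx 0.021341$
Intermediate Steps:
$\frac{\left(19 + I{\left(2,-3 \right)}\right) \left(-62\right)}{-53263} = \frac{\left(19 + \frac{2}{-3}\right) \left(-62\right)}{-53263} = \left(19 + 2 \left(- \frac{1}{3}\right)\right) \left(-62\right) \left(- \frac{1}{53263}\right) = \left(19 - \frac{2}{3}\right) \left(-62\right) \left(- \frac{1}{53263}\right) = \frac{55}{3} \left(-62\right) \left(- \frac{1}{53263}\right) = \left(- \frac{3410}{3}\right) \left(- \frac{1}{53263}\right) = \frac{3410}{159789}$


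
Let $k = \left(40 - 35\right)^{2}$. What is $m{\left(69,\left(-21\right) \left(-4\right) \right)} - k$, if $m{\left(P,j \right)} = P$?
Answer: $44$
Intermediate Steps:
$k = 25$ ($k = 5^{2} = 25$)
$m{\left(69,\left(-21\right) \left(-4\right) \right)} - k = 69 - 25 = 44$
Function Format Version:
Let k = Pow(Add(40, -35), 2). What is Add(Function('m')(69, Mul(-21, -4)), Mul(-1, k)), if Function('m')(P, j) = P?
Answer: 44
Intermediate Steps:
k = 25 (k = Pow(5, 2) = 25)
Add(Function('m')(69, Mul(-21, -4)), Mul(-1, k)) = Add(69, Mul(-1, 25)) = Add(69, -25) = 44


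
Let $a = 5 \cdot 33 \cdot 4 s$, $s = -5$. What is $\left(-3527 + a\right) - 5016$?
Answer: $-11843$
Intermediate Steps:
$a = -3300$ ($a = 5 \cdot 33 \cdot 4 \left(-5\right) = 165 \left(-20\right) = -3300$)
$\left(-3527 + a\right) - 5016 = \left(-3527 - 3300\right) - 5016 = -6827 - 5016 = -11843$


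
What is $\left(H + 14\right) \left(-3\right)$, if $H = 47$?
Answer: $-183$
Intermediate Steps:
$\left(H + 14\right) \left(-3\right) = \left(47 + 14\right) \left(-3\right) = 61 \left(-3\right) = -183$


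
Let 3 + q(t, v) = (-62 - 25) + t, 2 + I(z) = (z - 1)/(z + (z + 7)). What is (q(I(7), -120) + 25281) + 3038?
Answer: 197591/7 ≈ 28227.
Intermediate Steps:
I(z) = -2 + (-1 + z)/(7 + 2*z) (I(z) = -2 + (z - 1)/(z + (z + 7)) = -2 + (-1 + z)/(z + (7 + z)) = -2 + (-1 + z)/(7 + 2*z))
q(t, v) = -90 + t (q(t, v) = -3 + ((-62 - 25) + t) = -3 + (-87 + t) = -90 + t)
(q(I(7), -120) + 25281) + 3038 = ((-90 + 3*(-5 - 1*7)/(7 + 2*7)) + 25281) + 3038 = ((-90 + 3*(-5 - 7)/(7 + 14)) + 25281) + 3038 = ((-90 + 3*(-12)/21) + 25281) + 3038 = ((-90 + 3*(1/21)*(-12)) + 25281) + 3038 = ((-90 - 12/7) + 25281) + 3038 = (-642/7 + 25281) + 3038 = 176325/7 + 3038 = 197591/7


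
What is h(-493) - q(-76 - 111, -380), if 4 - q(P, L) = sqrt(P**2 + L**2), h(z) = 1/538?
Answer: -2151/538 + sqrt(179369) ≈ 419.52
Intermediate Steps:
h(z) = 1/538
q(P, L) = 4 - sqrt(L**2 + P**2) (q(P, L) = 4 - sqrt(P**2 + L**2) = 4 - sqrt(L**2 + P**2))
h(-493) - q(-76 - 111, -380) = 1/538 - (4 - sqrt((-380)**2 + (-76 - 111)**2)) = 1/538 - (4 - sqrt(144400 + (-187)**2)) = 1/538 - (4 - sqrt(144400 + 34969)) = 1/538 - (4 - sqrt(179369)) = 1/538 + (-4 + sqrt(179369)) = -2151/538 + sqrt(179369)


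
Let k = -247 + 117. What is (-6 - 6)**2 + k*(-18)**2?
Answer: -41976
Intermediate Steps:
k = -130
(-6 - 6)**2 + k*(-18)**2 = (-6 - 6)**2 - 130*(-18)**2 = (-12)**2 - 130*324 = 144 - 42120 = -41976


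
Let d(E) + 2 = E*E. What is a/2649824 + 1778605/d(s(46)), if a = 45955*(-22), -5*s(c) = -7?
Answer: -58912378199505/1324912 ≈ -4.4465e+7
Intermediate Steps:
s(c) = 7/5 (s(c) = -⅕*(-7) = 7/5)
d(E) = -2 + E² (d(E) = -2 + E*E = -2 + E²)
a = -1011010
a/2649824 + 1778605/d(s(46)) = -1011010/2649824 + 1778605/(-2 + (7/5)²) = -1011010*1/2649824 + 1778605/(-2 + 49/25) = -505505/1324912 + 1778605/(-1/25) = -505505/1324912 + 1778605*(-25) = -505505/1324912 - 44465125 = -58912378199505/1324912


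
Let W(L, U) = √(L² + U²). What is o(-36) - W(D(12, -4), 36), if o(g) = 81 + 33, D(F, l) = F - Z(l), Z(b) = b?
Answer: 114 - 4*√97 ≈ 74.605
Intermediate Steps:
D(F, l) = F - l
o(g) = 114
o(-36) - W(D(12, -4), 36) = 114 - √((12 - 1*(-4))² + 36²) = 114 - √((12 + 4)² + 1296) = 114 - √(16² + 1296) = 114 - √(256 + 1296) = 114 - √1552 = 114 - 4*√97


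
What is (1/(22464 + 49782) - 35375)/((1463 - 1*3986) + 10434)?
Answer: -2555702249/571538106 ≈ -4.4716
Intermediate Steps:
(1/(22464 + 49782) - 35375)/((1463 - 1*3986) + 10434) = (1/72246 - 35375)/((1463 - 3986) + 10434) = (1/72246 - 35375)/(-2523 + 10434) = -2555702249/72246/7911 = -2555702249/72246*1/7911 = -2555702249/571538106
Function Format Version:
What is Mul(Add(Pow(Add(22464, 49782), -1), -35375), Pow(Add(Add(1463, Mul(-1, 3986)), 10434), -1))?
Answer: Rational(-2555702249, 571538106) ≈ -4.4716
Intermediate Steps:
Mul(Add(Pow(Add(22464, 49782), -1), -35375), Pow(Add(Add(1463, Mul(-1, 3986)), 10434), -1)) = Mul(Add(Pow(72246, -1), -35375), Pow(Add(Add(1463, -3986), 10434), -1)) = Mul(Add(Rational(1, 72246), -35375), Pow(Add(-2523, 10434), -1)) = Mul(Rational(-2555702249, 72246), Pow(7911, -1)) = Mul(Rational(-2555702249, 72246), Rational(1, 7911)) = Rational(-2555702249, 571538106)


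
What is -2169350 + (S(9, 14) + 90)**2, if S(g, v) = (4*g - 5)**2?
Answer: -1064749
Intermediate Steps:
S(g, v) = (-5 + 4*g)**2
-2169350 + (S(9, 14) + 90)**2 = -2169350 + ((-5 + 4*9)**2 + 90)**2 = -2169350 + ((-5 + 36)**2 + 90)**2 = -2169350 + (31**2 + 90)**2 = -2169350 + (961 + 90)**2 = -2169350 + 1051**2 = -2169350 + 1104601 = -1064749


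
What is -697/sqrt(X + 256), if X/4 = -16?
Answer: -697*sqrt(3)/24 ≈ -50.302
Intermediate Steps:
X = -64 (X = 4*(-16) = -64)
-697/sqrt(X + 256) = -697/sqrt(-64 + 256) = -697*sqrt(3)/24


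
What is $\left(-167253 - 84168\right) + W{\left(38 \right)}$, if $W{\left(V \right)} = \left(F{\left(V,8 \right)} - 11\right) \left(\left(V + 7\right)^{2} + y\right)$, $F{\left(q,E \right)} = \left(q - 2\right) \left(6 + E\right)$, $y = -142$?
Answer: $676898$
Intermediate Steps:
$F{\left(q,E \right)} = \left(-2 + q\right) \left(6 + E\right)$
$W{\left(V \right)} = \left(-142 + \left(7 + V\right)^{2}\right) \left(-39 + 14 V\right)$ ($W{\left(V \right)} = \left(\left(-12 - 16 + 6 V + 8 V\right) - 11\right) \left(\left(V + 7\right)^{2} - 142\right) = \left(\left(-12 - 16 + 6 V + 8 V\right) - 11\right) \left(\left(7 + V\right)^{2} - 142\right) = \left(\left(-28 + 14 V\right) - 11\right) \left(-142 + \left(7 + V\right)^{2}\right) = \left(-39 + 14 V\right) \left(-142 + \left(7 + V\right)^{2}\right) = \left(-142 + \left(7 + V\right)^{2}\right) \left(-39 + 14 V\right)$)
$\left(-167253 - 84168\right) + W{\left(38 \right)} = \left(-167253 - 84168\right) + \left(3627 - 70224 + 14 \cdot 38^{3} + 157 \cdot 38^{2}\right) = -251421 + \left(3627 - 70224 + 14 \cdot 54872 + 157 \cdot 1444\right) = -251421 + \left(3627 - 70224 + 768208 + 226708\right) = -251421 + 928319 = 676898$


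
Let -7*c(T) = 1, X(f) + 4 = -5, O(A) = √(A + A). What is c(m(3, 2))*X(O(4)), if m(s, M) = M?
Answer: 9/7 ≈ 1.2857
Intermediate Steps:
O(A) = √2*√A (O(A) = √(2*A) = √2*√A)
X(f) = -9 (X(f) = -4 - 5 = -9)
c(T) = -⅐ (c(T) = -⅐*1 = -⅐)
c(m(3, 2))*X(O(4)) = -⅐*(-9) = 9/7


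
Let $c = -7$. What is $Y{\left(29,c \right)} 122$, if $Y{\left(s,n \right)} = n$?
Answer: $-854$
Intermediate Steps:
$Y{\left(29,c \right)} 122 = \left(-7\right) 122 = -854$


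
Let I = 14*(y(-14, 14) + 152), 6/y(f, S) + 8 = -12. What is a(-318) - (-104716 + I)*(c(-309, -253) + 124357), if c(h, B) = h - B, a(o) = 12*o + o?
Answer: 63761544591/5 ≈ 1.2752e+10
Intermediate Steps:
a(o) = 13*o
y(f, S) = -3/10 (y(f, S) = 6/(-8 - 12) = 6/(-20) = 6*(-1/20) = -3/10)
I = 10619/5 (I = 14*(-3/10 + 152) = 14*(1517/10) = 10619/5 ≈ 2123.8)
a(-318) - (-104716 + I)*(c(-309, -253) + 124357) = 13*(-318) - (-104716 + 10619/5)*((-309 - 1*(-253)) + 124357) = -4134 - (-512961)*((-309 + 253) + 124357)/5 = -4134 - (-512961)*(-56 + 124357)/5 = -4134 - (-512961)*124301/5 = -4134 - 1*(-63761565261/5) = -4134 + 63761565261/5 = 63761544591/5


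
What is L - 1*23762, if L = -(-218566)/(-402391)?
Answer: -9561833508/402391 ≈ -23763.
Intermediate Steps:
L = -218566/402391 (L = -(-218566)*(-1)/402391 = -1*218566/402391 = -218566/402391 ≈ -0.54317)
L - 1*23762 = -218566/402391 - 1*23762 = -218566/402391 - 23762 = -9561833508/402391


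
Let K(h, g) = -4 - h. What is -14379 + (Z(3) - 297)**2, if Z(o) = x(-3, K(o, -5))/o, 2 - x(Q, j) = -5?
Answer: 652045/9 ≈ 72450.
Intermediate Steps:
x(Q, j) = 7 (x(Q, j) = 2 - 1*(-5) = 2 + 5 = 7)
Z(o) = 7/o
-14379 + (Z(3) - 297)**2 = -14379 + (7/3 - 297)**2 = -14379 + (-884/3)**2 = -14379 + 781456/9 = 652045/9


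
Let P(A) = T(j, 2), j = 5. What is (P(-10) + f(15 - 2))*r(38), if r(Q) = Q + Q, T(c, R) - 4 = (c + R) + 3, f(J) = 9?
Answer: 1748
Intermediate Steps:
T(c, R) = 7 + R + c (T(c, R) = 4 + ((c + R) + 3) = 4 + ((R + c) + 3) = 4 + (3 + R + c) = 7 + R + c)
P(A) = 14 (P(A) = 7 + 2 + 5 = 14)
r(Q) = 2*Q
(P(-10) + f(15 - 2))*r(38) = (14 + 9)*(2*38) = 23*76 = 1748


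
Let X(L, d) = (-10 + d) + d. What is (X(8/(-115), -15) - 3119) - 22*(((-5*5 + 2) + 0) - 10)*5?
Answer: 471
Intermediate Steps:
X(L, d) = -10 + 2*d
(X(8/(-115), -15) - 3119) - 22*(((-5*5 + 2) + 0) - 10)*5 = ((-10 + 2*(-15)) - 3119) - 22*(((-5*5 + 2) + 0) - 10)*5 = ((-10 - 30) - 3119) - 22*(((-25 + 2) + 0) - 10)*5 = (-40 - 3119) - 22*((-23 + 0) - 10)*5 = -3159 - 22*(-23 - 10)*5 = -3159 - 22*(-33)*5 = -3159 + 726*5 = -3159 + 3630 = 471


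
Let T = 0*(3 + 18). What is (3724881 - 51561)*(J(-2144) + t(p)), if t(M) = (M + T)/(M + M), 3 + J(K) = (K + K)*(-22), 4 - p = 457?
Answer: 346517132220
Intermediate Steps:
p = -453 (p = 4 - 1*457 = 4 - 457 = -453)
J(K) = -3 - 44*K (J(K) = -3 + (K + K)*(-22) = -3 + (2*K)*(-22) = -3 - 44*K)
T = 0 (T = 0*21 = 0)
t(M) = 1/2 (t(M) = (M + 0)/(M + M) = M/((2*M)) = M*(1/(2*M)) = 1/2)
(3724881 - 51561)*(J(-2144) + t(p)) = (3724881 - 51561)*((-3 - 44*(-2144)) + 1/2) = 3673320*((-3 + 94336) + 1/2) = 3673320*(94333 + 1/2) = 3673320*(188667/2) = 346517132220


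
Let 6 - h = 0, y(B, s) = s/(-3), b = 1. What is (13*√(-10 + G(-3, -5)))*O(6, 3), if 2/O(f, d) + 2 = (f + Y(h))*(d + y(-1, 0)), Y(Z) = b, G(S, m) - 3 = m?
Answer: 52*I*√3/19 ≈ 4.7403*I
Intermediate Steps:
G(S, m) = 3 + m
y(B, s) = -s/3 (y(B, s) = s*(-⅓) = -s/3)
h = 6 (h = 6 - 1*0 = 6 + 0 = 6)
Y(Z) = 1
O(f, d) = 2/(-2 + d*(1 + f)) (O(f, d) = 2/(-2 + (f + 1)*(d - ⅓*0)) = 2/(-2 + (1 + f)*(d + 0)) = 2/(-2 + (1 + f)*d) = 2/(-2 + d*(1 + f)))
(13*√(-10 + G(-3, -5)))*O(6, 3) = (13*√(-10 + (3 - 5)))*(2/(-2 + 3 + 3*6)) = (13*√(-10 - 2))*(2/(-2 + 3 + 18)) = (13*√(-12))*(2/19) = (13*(2*I*√3))*(2*(1/19)) = (26*I*√3)*(2/19) = 52*I*√3/19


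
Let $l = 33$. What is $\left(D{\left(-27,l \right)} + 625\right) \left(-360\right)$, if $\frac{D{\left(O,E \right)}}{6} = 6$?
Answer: $-237960$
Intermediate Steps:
$D{\left(O,E \right)} = 36$ ($D{\left(O,E \right)} = 6 \cdot 6 = 36$)
$\left(D{\left(-27,l \right)} + 625\right) \left(-360\right) = \left(36 + 625\right) \left(-360\right) = 661 \left(-360\right) = -237960$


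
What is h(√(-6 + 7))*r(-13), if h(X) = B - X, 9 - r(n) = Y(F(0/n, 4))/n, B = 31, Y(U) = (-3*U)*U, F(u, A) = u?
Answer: 270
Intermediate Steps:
Y(U) = -3*U²
r(n) = 9 (r(n) = 9 - (-3*(0/n)²)/n = 9 - (-3*0²)/n = 9 - (-3*0)/n = 9 - 0/n = 9 - 1*0 = 9 + 0 = 9)
h(X) = 31 - X
h(√(-6 + 7))*r(-13) = (31 - √(-6 + 7))*9 = (31 - √1)*9 = (31 - 1*1)*9 = (31 - 1)*9 = 30*9 = 270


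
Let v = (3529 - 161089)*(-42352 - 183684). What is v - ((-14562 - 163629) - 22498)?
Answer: 35614432849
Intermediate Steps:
v = 35614232160 (v = -157560*(-226036) = 35614232160)
v - ((-14562 - 163629) - 22498) = 35614232160 - ((-14562 - 163629) - 22498) = 35614232160 - (-178191 - 22498) = 35614232160 - 1*(-200689) = 35614232160 + 200689 = 35614432849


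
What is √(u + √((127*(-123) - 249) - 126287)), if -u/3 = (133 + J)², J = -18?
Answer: √(-39675 + I*√142157) ≈ 0.9464 + 199.19*I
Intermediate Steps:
u = -39675 (u = -3*(133 - 18)² = -3*115² = -3*13225 = -39675)
√(u + √((127*(-123) - 249) - 126287)) = √(-39675 + √((127*(-123) - 249) - 126287)) = √(-39675 + √((-15621 - 249) - 126287)) = √(-39675 + √(-15870 - 126287)) = √(-39675 + √(-142157)) = √(-39675 + I*√142157)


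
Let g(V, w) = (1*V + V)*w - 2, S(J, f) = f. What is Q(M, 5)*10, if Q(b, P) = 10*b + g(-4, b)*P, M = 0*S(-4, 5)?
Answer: -100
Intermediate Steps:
g(V, w) = -2 + 2*V*w (g(V, w) = (V + V)*w - 2 = (2*V)*w - 2 = 2*V*w - 2 = -2 + 2*V*w)
M = 0 (M = 0*5 = 0)
Q(b, P) = 10*b + P*(-2 - 8*b) (Q(b, P) = 10*b + (-2 + 2*(-4)*b)*P = 10*b + (-2 - 8*b)*P = 10*b + P*(-2 - 8*b))
Q(M, 5)*10 = (10*0 - 2*5*(1 + 4*0))*10 = (0 - 2*5*(1 + 0))*10 = (0 - 2*5*1)*10 = (0 - 10)*10 = -10*10 = -100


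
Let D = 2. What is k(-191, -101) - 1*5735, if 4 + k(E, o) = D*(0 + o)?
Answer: -5941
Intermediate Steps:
k(E, o) = -4 + 2*o (k(E, o) = -4 + 2*(0 + o) = -4 + 2*o)
k(-191, -101) - 1*5735 = (-4 + 2*(-101)) - 1*5735 = (-4 - 202) - 5735 = -206 - 5735 = -5941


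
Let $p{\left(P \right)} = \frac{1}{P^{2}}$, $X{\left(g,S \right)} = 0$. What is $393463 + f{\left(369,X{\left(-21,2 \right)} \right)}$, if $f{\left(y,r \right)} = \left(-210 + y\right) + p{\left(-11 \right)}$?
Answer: $\frac{47628263}{121} \approx 3.9362 \cdot 10^{5}$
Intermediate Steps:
$p{\left(P \right)} = \frac{1}{P^{2}}$
$f{\left(y,r \right)} = - \frac{25409}{121} + y$ ($f{\left(y,r \right)} = \left(-210 + y\right) + \frac{1}{121} = - \frac{25409}{121} + y$)
$393463 + f{\left(369,X{\left(-21,2 \right)} \right)} = 393463 + \left(- \frac{25409}{121} + 369\right) = 393463 + \frac{19240}{121} = \frac{47628263}{121}$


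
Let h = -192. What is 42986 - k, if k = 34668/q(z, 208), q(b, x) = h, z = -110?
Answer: 690665/16 ≈ 43167.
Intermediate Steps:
q(b, x) = -192
k = -2889/16 (k = 34668/(-192) = 34668*(-1/192) = -2889/16 ≈ -180.56)
42986 - k = 42986 - 1*(-2889/16) = 42986 + 2889/16 = 690665/16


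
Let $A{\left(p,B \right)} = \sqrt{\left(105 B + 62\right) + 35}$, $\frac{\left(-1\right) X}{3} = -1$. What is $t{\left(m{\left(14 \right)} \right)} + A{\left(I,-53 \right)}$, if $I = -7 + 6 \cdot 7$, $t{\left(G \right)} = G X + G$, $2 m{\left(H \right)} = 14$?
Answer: $28 + 2 i \sqrt{1367} \approx 28.0 + 73.946 i$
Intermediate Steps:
$X = 3$ ($X = \left(-3\right) \left(-1\right) = 3$)
$m{\left(H \right)} = 7$ ($m{\left(H \right)} = \frac{1}{2} \cdot 14 = 7$)
$t{\left(G \right)} = 4 G$ ($t{\left(G \right)} = G 3 + G = 3 G + G = 4 G$)
$I = 35$ ($I = -7 + 42 = 35$)
$A{\left(p,B \right)} = \sqrt{97 + 105 B}$ ($A{\left(p,B \right)} = \sqrt{\left(62 + 105 B\right) + 35} = \sqrt{97 + 105 B}$)
$t{\left(m{\left(14 \right)} \right)} + A{\left(I,-53 \right)} = 4 \cdot 7 + \sqrt{97 + 105 \left(-53\right)} = 28 + \sqrt{97 - 5565} = 28 + \sqrt{-5468} = 28 + 2 i \sqrt{1367}$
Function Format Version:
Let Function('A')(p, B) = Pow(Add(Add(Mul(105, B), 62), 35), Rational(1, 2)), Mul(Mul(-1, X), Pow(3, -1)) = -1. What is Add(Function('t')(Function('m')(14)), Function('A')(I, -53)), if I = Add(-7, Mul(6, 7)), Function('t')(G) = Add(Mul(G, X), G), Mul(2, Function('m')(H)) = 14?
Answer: Add(28, Mul(2, I, Pow(1367, Rational(1, 2)))) ≈ Add(28.000, Mul(73.946, I))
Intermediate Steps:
X = 3 (X = Mul(-3, -1) = 3)
Function('m')(H) = 7 (Function('m')(H) = Mul(Rational(1, 2), 14) = 7)
Function('t')(G) = Mul(4, G) (Function('t')(G) = Add(Mul(G, 3), G) = Add(Mul(3, G), G) = Mul(4, G))
I = 35 (I = Add(-7, 42) = 35)
Function('A')(p, B) = Pow(Add(97, Mul(105, B)), Rational(1, 2)) (Function('A')(p, B) = Pow(Add(Add(62, Mul(105, B)), 35), Rational(1, 2)) = Pow(Add(97, Mul(105, B)), Rational(1, 2)))
Add(Function('t')(Function('m')(14)), Function('A')(I, -53)) = Add(Mul(4, 7), Pow(Add(97, Mul(105, -53)), Rational(1, 2))) = Add(28, Pow(Add(97, -5565), Rational(1, 2))) = Add(28, Pow(-5468, Rational(1, 2))) = Add(28, Mul(2, I, Pow(1367, Rational(1, 2))))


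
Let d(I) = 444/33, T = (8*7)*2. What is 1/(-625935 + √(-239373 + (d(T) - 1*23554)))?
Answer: -6885285/4309743758524 - I*√31812539/4309743758524 ≈ -1.5976e-6 - 1.3087e-9*I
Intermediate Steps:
T = 112 (T = 56*2 = 112)
d(I) = 148/11 (d(I) = 444*(1/33) = 148/11)
1/(-625935 + √(-239373 + (d(T) - 1*23554))) = 1/(-625935 + √(-239373 + (148/11 - 1*23554))) = 1/(-625935 + √(-239373 + (148/11 - 23554))) = 1/(-625935 + √(-239373 - 258946/11)) = 1/(-625935 + √(-2892049/11)) = 1/(-625935 + I*√31812539/11)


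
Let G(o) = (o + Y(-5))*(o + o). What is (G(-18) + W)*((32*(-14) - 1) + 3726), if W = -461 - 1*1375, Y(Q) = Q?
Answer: -3303216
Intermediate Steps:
W = -1836 (W = -461 - 1375 = -1836)
G(o) = 2*o*(-5 + o) (G(o) = (o - 5)*(o + o) = (-5 + o)*(2*o) = 2*o*(-5 + o))
(G(-18) + W)*((32*(-14) - 1) + 3726) = (2*(-18)*(-5 - 18) - 1836)*((32*(-14) - 1) + 3726) = (2*(-18)*(-23) - 1836)*((-448 - 1) + 3726) = (828 - 1836)*(-449 + 3726) = -1008*3277 = -3303216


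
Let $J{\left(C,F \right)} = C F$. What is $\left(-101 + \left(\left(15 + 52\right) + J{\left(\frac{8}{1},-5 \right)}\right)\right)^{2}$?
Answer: $5476$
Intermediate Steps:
$\left(-101 + \left(\left(15 + 52\right) + J{\left(\frac{8}{1},-5 \right)}\right)\right)^{2} = \left(-101 + \left(\left(15 + 52\right) + \frac{8}{1} \left(-5\right)\right)\right)^{2} = \left(-101 + \left(67 + 8 \cdot 1 \left(-5\right)\right)\right)^{2} = \left(-101 + \left(67 + 8 \left(-5\right)\right)\right)^{2} = \left(-101 + \left(67 - 40\right)\right)^{2} = \left(-101 + 27\right)^{2} = \left(-74\right)^{2} = 5476$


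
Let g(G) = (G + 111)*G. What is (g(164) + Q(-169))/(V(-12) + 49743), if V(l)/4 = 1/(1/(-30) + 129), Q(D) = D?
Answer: 57946013/64151929 ≈ 0.90326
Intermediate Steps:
g(G) = G*(111 + G) (g(G) = (111 + G)*G = G*(111 + G))
V(l) = 120/3869 (V(l) = 4/(1/(-30) + 129) = 4/(-1/30 + 129) = 4/(3869/30) = 4*(30/3869) = 120/3869)
(g(164) + Q(-169))/(V(-12) + 49743) = (164*(111 + 164) - 169)/(120/3869 + 49743) = (164*275 - 169)/(192455787/3869) = (45100 - 169)*(3869/192455787) = 44931*(3869/192455787) = 57946013/64151929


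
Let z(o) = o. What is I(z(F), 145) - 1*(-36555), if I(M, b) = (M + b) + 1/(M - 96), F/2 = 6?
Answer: 3083807/84 ≈ 36712.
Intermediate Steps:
F = 12 (F = 2*6 = 12)
I(M, b) = M + b + 1/(-96 + M) (I(M, b) = (M + b) + 1/(-96 + M) = M + b + 1/(-96 + M))
I(z(F), 145) - 1*(-36555) = (1 + 12² - 96*12 - 96*145 + 12*145)/(-96 + 12) - 1*(-36555) = (1 + 144 - 1152 - 13920 + 1740)/(-84) + 36555 = -1/84*(-13187) + 36555 = 13187/84 + 36555 = 3083807/84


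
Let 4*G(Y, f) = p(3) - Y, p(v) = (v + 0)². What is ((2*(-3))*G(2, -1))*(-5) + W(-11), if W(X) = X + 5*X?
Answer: -27/2 ≈ -13.500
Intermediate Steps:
p(v) = v²
W(X) = 6*X
G(Y, f) = 9/4 - Y/4 (G(Y, f) = (3² - Y)/4 = (9 - Y)/4 = 9/4 - Y/4)
((2*(-3))*G(2, -1))*(-5) + W(-11) = ((2*(-3))*(9/4 - ¼*2))*(-5) + 6*(-11) = -6*(9/4 - ½)*(-5) - 66 = -6*7/4*(-5) - 66 = -21/2*(-5) - 66 = 105/2 - 66 = -27/2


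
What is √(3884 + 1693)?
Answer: 13*√33 ≈ 74.679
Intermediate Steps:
√(3884 + 1693) = √5577 = 13*√33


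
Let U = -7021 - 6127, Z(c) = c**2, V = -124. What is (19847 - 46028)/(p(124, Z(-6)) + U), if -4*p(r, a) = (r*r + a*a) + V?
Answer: 26181/17285 ≈ 1.5147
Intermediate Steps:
U = -13148
p(r, a) = 31 - a**2/4 - r**2/4 (p(r, a) = -((r*r + a*a) - 124)/4 = -((r**2 + a**2) - 124)/4 = -((a**2 + r**2) - 124)/4 = -(-124 + a**2 + r**2)/4 = 31 - a**2/4 - r**2/4)
(19847 - 46028)/(p(124, Z(-6)) + U) = (19847 - 46028)/((31 - ((-6)**2)**2/4 - 1/4*124**2) - 13148) = -26181/((31 - 1/4*36**2 - 1/4*15376) - 13148) = -26181/((31 - 1/4*1296 - 3844) - 13148) = -26181/((31 - 324 - 3844) - 13148) = -26181/(-4137 - 13148) = -26181/(-17285) = -26181*(-1/17285) = 26181/17285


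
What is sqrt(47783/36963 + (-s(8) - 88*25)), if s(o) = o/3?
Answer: I*sqrt(244108155)/333 ≈ 46.919*I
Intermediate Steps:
s(o) = o/3 (s(o) = o*(1/3) = o/3)
sqrt(47783/36963 + (-s(8) - 88*25)) = sqrt(47783/36963 + (-8/3 - 88*25)) = sqrt(47783*(1/36963) + (-1*8/3 - 2200)) = sqrt(47783/36963 + (-8/3 - 2200)) = sqrt(47783/36963 - 6608/3) = sqrt(-81369385/36963) = I*sqrt(244108155)/333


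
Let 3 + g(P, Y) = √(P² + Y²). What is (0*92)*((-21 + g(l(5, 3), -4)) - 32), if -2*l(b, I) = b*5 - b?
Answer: 0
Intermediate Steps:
l(b, I) = -2*b (l(b, I) = -(b*5 - b)/2 = -(5*b - b)/2 = -2*b)
g(P, Y) = -3 + √(P² + Y²)
(0*92)*((-21 + g(l(5, 3), -4)) - 32) = (0*92)*((-21 + (-3 + √((-2*5)² + (-4)²))) - 32) = 0*((-21 + (-3 + √((-10)² + 16))) - 32) = 0*((-21 + (-3 + √(100 + 16))) - 32) = 0*((-21 + (-3 + √116)) - 32) = 0*((-21 + (-3 + 2*√29)) - 32) = 0*((-24 + 2*√29) - 32) = 0*(-56 + 2*√29) = 0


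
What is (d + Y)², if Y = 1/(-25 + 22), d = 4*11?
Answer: 17161/9 ≈ 1906.8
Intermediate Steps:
d = 44
Y = -⅓ (Y = 1/(-3) = -⅓ ≈ -0.33333)
(d + Y)² = (44 - ⅓)² = (131/3)² = 17161/9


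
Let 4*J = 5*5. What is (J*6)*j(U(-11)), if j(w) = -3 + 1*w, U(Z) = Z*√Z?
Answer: -225/2 - 825*I*√11/2 ≈ -112.5 - 1368.1*I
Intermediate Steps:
J = 25/4 (J = (5*5)/4 = (¼)*25 = 25/4 ≈ 6.2500)
U(Z) = Z^(3/2)
j(w) = -3 + w
(J*6)*j(U(-11)) = ((25/4)*6)*(-3 + (-11)^(3/2)) = 75*(-3 - 11*I*√11)/2 = -225/2 - 825*I*√11/2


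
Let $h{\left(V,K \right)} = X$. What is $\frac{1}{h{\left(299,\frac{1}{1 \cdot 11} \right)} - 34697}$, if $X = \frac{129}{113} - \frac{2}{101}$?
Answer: $- \frac{11413}{395984058} \approx -2.8822 \cdot 10^{-5}$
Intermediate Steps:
$X = \frac{12803}{11413}$ ($X = 129 \cdot \frac{1}{113} - \frac{2}{101} = \frac{129}{113} - \frac{2}{101} = \frac{12803}{11413} \approx 1.1218$)
$h{\left(V,K \right)} = \frac{12803}{11413}$
$\frac{1}{h{\left(299,\frac{1}{1 \cdot 11} \right)} - 34697} = \frac{1}{\frac{12803}{11413} - 34697} = \frac{1}{- \frac{395984058}{11413}} = - \frac{11413}{395984058}$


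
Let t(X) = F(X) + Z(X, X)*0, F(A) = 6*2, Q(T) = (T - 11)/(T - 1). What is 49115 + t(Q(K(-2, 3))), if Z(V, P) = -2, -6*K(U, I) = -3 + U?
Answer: 49127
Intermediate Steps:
K(U, I) = ½ - U/6 (K(U, I) = -(-3 + U)/6 = ½ - U/6)
Q(T) = (-11 + T)/(-1 + T)
F(A) = 12
t(X) = 12 (t(X) = 12 - 2*0 = 12 + 0 = 12)
49115 + t(Q(K(-2, 3))) = 49115 + 12 = 49127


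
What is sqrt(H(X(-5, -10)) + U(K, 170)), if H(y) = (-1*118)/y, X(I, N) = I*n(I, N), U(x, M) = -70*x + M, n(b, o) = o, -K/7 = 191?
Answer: sqrt(2343941)/5 ≈ 306.20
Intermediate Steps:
K = -1337 (K = -7*191 = -1337)
U(x, M) = M - 70*x
X(I, N) = I*N
H(y) = -118/y
sqrt(H(X(-5, -10)) + U(K, 170)) = sqrt(-118/((-5*(-10))) + (170 - 70*(-1337))) = sqrt(-118/50 + (170 + 93590)) = sqrt(-118*1/50 + 93760) = sqrt(-59/25 + 93760) = sqrt(2343941/25) = sqrt(2343941)/5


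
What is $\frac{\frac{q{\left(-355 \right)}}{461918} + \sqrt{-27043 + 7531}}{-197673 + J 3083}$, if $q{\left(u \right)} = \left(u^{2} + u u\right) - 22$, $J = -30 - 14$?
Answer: $- \frac{126014}{76984408675} - \frac{6 i \sqrt{542}}{333325} \approx -1.6369 \cdot 10^{-6} - 0.00041907 i$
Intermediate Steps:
$J = -44$ ($J = -30 - 14 = -44$)
$q{\left(u \right)} = -22 + 2 u^{2}$ ($q{\left(u \right)} = \left(u^{2} + u^{2}\right) - 22 = 2 u^{2} - 22 = -22 + 2 u^{2}$)
$\frac{\frac{q{\left(-355 \right)}}{461918} + \sqrt{-27043 + 7531}}{-197673 + J 3083} = \frac{\frac{-22 + 2 \left(-355\right)^{2}}{461918} + \sqrt{-27043 + 7531}}{-197673 - 135652} = \frac{\left(-22 + 2 \cdot 126025\right) \frac{1}{461918} + \sqrt{-19512}}{-197673 - 135652} = \frac{\left(-22 + 252050\right) \frac{1}{461918} + 6 i \sqrt{542}}{-333325} = \left(252028 \cdot \frac{1}{461918} + 6 i \sqrt{542}\right) \left(- \frac{1}{333325}\right) = \left(\frac{126014}{230959} + 6 i \sqrt{542}\right) \left(- \frac{1}{333325}\right) = - \frac{126014}{76984408675} - \frac{6 i \sqrt{542}}{333325}$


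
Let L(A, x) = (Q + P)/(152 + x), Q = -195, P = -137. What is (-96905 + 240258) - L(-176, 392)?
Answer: 19496091/136 ≈ 1.4335e+5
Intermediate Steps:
L(A, x) = -332/(152 + x) (L(A, x) = (-195 - 137)/(152 + x) = -332/(152 + x))
(-96905 + 240258) - L(-176, 392) = (-96905 + 240258) - (-332)/(152 + 392) = 143353 - (-332)/544 = 143353 - 1*(-83/136) = 143353 + 83/136 = 19496091/136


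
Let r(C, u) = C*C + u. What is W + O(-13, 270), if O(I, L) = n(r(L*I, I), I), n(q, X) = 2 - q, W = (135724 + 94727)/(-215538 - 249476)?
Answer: -5729012236641/465014 ≈ -1.2320e+7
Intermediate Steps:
W = -230451/465014 (W = 230451/(-465014) = 230451*(-1/465014) = -230451/465014 ≈ -0.49558)
r(C, u) = u + C² (r(C, u) = C² + u = u + C²)
O(I, L) = 2 - I - I²*L² (O(I, L) = 2 - (I + (L*I)²) = 2 - (I + (I*L)²) = 2 - (I + I²*L²) = 2 + (-I - I²*L²) = 2 - I - I²*L²)
W + O(-13, 270) = -230451/465014 + (2 - 1*(-13) - 1*(-13)²*270²) = -230451/465014 + (2 + 13 - 1*169*72900) = -230451/465014 + (2 + 13 - 12320100) = -230451/465014 - 12320085 = -5729012236641/465014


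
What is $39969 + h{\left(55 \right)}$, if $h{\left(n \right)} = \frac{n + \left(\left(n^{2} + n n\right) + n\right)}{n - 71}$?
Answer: $39584$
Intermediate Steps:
$h{\left(n \right)} = \frac{2 n + 2 n^{2}}{-71 + n}$ ($h{\left(n \right)} = \frac{n + \left(\left(n^{2} + n^{2}\right) + n\right)}{-71 + n} = \frac{n + \left(2 n^{2} + n\right)}{-71 + n} = \frac{n + \left(n + 2 n^{2}\right)}{-71 + n} = \frac{2 n + 2 n^{2}}{-71 + n}$)
$39969 + h{\left(55 \right)} = 39969 + 2 \cdot 55 \frac{1}{-71 + 55} \left(1 + 55\right) = 39969 + 2 \cdot 55 \frac{1}{-16} \cdot 56 = 39969 + 2 \cdot 55 \left(- \frac{1}{16}\right) 56 = 39969 - 385 = 39584$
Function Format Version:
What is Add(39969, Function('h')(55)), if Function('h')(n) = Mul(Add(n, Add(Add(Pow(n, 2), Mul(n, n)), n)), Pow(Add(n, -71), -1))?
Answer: 39584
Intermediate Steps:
Function('h')(n) = Mul(Pow(Add(-71, n), -1), Add(Mul(2, n), Mul(2, Pow(n, 2)))) (Function('h')(n) = Mul(Add(n, Add(Add(Pow(n, 2), Pow(n, 2)), n)), Pow(Add(-71, n), -1)) = Mul(Add(n, Add(Mul(2, Pow(n, 2)), n)), Pow(Add(-71, n), -1)) = Mul(Add(n, Add(n, Mul(2, Pow(n, 2)))), Pow(Add(-71, n), -1)) = Mul(Add(Mul(2, n), Mul(2, Pow(n, 2))), Pow(Add(-71, n), -1)) = Mul(Pow(Add(-71, n), -1), Add(Mul(2, n), Mul(2, Pow(n, 2)))))
Add(39969, Function('h')(55)) = Add(39969, Mul(2, 55, Pow(Add(-71, 55), -1), Add(1, 55))) = Add(39969, Mul(2, 55, Pow(-16, -1), 56)) = Add(39969, Mul(2, 55, Rational(-1, 16), 56)) = Add(39969, -385) = 39584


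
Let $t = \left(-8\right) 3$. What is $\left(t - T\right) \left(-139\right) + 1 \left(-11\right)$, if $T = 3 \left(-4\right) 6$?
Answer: $-6683$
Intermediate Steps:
$T = -72$ ($T = \left(-12\right) 6 = -72$)
$t = -24$
$\left(t - T\right) \left(-139\right) + 1 \left(-11\right) = \left(-24 - -72\right) \left(-139\right) + 1 \left(-11\right) = \left(-24 + 72\right) \left(-139\right) - 11 = 48 \left(-139\right) - 11 = -6672 - 11 = -6683$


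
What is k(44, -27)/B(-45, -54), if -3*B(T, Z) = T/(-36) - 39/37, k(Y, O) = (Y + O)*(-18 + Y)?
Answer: -196248/29 ≈ -6767.2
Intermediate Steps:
k(Y, O) = (-18 + Y)*(O + Y) (k(Y, O) = (O + Y)*(-18 + Y) = (-18 + Y)*(O + Y))
B(T, Z) = 13/37 + T/108 (B(T, Z) = -(T/(-36) - 39/37)/3 = -(T*(-1/36) - 39*1/37)/3 = -(-T/36 - 39/37)/3 = -(-39/37 - T/36)/3 = 13/37 + T/108)
k(44, -27)/B(-45, -54) = (44**2 - 18*(-27) - 18*44 - 27*44)/(13/37 + (1/108)*(-45)) = (1936 + 486 - 792 - 1188)/(13/37 - 5/12) = 442/(-29/444) = 442*(-444/29) = -196248/29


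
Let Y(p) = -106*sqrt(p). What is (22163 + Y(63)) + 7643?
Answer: 29806 - 318*sqrt(7) ≈ 28965.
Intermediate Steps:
(22163 + Y(63)) + 7643 = (22163 - 318*sqrt(7)) + 7643 = 29806 - 318*sqrt(7)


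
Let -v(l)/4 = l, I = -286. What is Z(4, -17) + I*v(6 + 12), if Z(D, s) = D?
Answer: 20596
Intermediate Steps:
v(l) = -4*l
Z(4, -17) + I*v(6 + 12) = 4 - (-1144)*(6 + 12) = 4 - (-1144)*18 = 4 - 286*(-72) = 4 + 20592 = 20596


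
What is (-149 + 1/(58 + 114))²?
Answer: 656743129/29584 ≈ 22199.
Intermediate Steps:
(-149 + 1/(58 + 114))² = (-149 + 1/172)² = (-25627/172)² = 656743129/29584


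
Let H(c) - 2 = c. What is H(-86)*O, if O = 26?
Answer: -2184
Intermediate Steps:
H(c) = 2 + c
H(-86)*O = (2 - 86)*26 = -84*26 = -2184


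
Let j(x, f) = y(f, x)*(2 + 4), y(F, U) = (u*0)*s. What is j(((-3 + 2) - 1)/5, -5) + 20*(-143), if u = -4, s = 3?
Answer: -2860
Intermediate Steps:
y(F, U) = 0 (y(F, U) = -4*0*3 = 0*3 = 0)
j(x, f) = 0 (j(x, f) = 0*(2 + 4) = 0*6 = 0)
j(((-3 + 2) - 1)/5, -5) + 20*(-143) = 0 + 20*(-143) = 0 - 2860 = -2860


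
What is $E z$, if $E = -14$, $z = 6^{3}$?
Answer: $-3024$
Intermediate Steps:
$z = 216$
$E z = \left(-14\right) 216 = -3024$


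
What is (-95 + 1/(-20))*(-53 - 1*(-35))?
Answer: 17109/10 ≈ 1710.9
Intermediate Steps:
(-95 + 1/(-20))*(-53 - 1*(-35)) = (-95 - 1/20)*(-53 + 35) = -1901/20*(-18) = 17109/10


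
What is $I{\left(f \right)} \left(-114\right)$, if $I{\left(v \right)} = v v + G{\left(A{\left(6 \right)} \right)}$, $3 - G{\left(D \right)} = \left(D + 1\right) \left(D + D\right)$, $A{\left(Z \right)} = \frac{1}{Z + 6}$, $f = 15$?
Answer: $- \frac{311657}{12} \approx -25971.0$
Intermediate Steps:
$A{\left(Z \right)} = \frac{1}{6 + Z}$
$G{\left(D \right)} = 3 - 2 D \left(1 + D\right)$ ($G{\left(D \right)} = 3 - \left(D + 1\right) \left(D + D\right) = 3 - \left(1 + D\right) 2 D = 3 - 2 D \left(1 + D\right)$)
$I{\left(v \right)} = \frac{203}{72} + v^{2}$ ($I{\left(v \right)} = v v - \left(-3 + \frac{2}{6 + 6} + \frac{2}{\left(6 + 6\right)^{2}}\right) = v^{2} - \left(-3 + \frac{1}{6} + \frac{1}{72}\right) = v^{2} - \left(- \frac{17}{6} + \frac{1}{72}\right) = v^{2} - - \frac{203}{72} = v^{2} + \frac{203}{72} = \frac{203}{72} + v^{2}$)
$I{\left(f \right)} \left(-114\right) = \left(\frac{203}{72} + 15^{2}\right) \left(-114\right) = \left(\frac{203}{72} + 225\right) \left(-114\right) = \frac{16403}{72} \left(-114\right) = - \frac{311657}{12}$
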